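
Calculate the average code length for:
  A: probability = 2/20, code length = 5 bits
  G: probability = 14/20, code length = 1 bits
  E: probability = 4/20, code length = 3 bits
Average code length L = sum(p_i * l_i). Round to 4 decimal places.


Weighted contributions p_i * l_i:
  A: (2/20) * 5 = 10/20
  G: (14/20) * 1 = 14/20
  E: (4/20) * 3 = 12/20
Sum = (10 + 14 + 12)/20 = 36/20

L = 36/20 = 1.8000 bits/symbol


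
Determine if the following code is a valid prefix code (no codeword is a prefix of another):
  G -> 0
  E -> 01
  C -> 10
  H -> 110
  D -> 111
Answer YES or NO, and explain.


Checking each pair (does one codeword prefix another?):
  G='0' vs E='01': prefix -- VIOLATION

NO -- this is NOT a valid prefix code. G (0) is a prefix of E (01).


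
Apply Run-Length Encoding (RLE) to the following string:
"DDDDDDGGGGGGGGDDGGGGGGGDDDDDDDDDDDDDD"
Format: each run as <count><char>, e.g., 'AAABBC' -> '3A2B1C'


Scanning runs left to right:
  i=0: run of 'D' x 6 -> '6D'
  i=6: run of 'G' x 8 -> '8G'
  i=14: run of 'D' x 2 -> '2D'
  i=16: run of 'G' x 7 -> '7G'
  i=23: run of 'D' x 14 -> '14D'

RLE = 6D8G2D7G14D


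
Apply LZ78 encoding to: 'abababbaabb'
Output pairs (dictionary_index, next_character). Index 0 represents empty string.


LZ78 encoding steps:
Dictionary: {0: ''}
Step 1: w='' (idx 0), next='a' -> output (0, 'a'), add 'a' as idx 1
Step 2: w='' (idx 0), next='b' -> output (0, 'b'), add 'b' as idx 2
Step 3: w='a' (idx 1), next='b' -> output (1, 'b'), add 'ab' as idx 3
Step 4: w='ab' (idx 3), next='b' -> output (3, 'b'), add 'abb' as idx 4
Step 5: w='a' (idx 1), next='a' -> output (1, 'a'), add 'aa' as idx 5
Step 6: w='b' (idx 2), next='b' -> output (2, 'b'), add 'bb' as idx 6


Encoded: [(0, 'a'), (0, 'b'), (1, 'b'), (3, 'b'), (1, 'a'), (2, 'b')]


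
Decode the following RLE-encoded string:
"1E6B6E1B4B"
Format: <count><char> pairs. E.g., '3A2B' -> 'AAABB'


Expanding each <count><char> pair:
  1E -> 'E'
  6B -> 'BBBBBB'
  6E -> 'EEEEEE'
  1B -> 'B'
  4B -> 'BBBB'

Decoded = EBBBBBBEEEEEEBBBBB


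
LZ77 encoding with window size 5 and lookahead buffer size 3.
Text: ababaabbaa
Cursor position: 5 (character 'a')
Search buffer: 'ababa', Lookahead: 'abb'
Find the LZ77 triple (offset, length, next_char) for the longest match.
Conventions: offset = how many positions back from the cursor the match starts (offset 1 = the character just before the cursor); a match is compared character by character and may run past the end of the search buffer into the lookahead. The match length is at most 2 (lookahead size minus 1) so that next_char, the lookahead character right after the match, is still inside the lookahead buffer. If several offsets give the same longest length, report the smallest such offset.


Try each offset into the search buffer:
  offset=1 (pos 4, char 'a'): match length 1
  offset=2 (pos 3, char 'b'): match length 0
  offset=3 (pos 2, char 'a'): match length 2
  offset=4 (pos 1, char 'b'): match length 0
  offset=5 (pos 0, char 'a'): match length 2
Longest match has length 2, found at offsets 3, 5; take the smallest, offset 3.
next_char = character at position 5 + 2 = 7 -> 'b'

Best match: offset=3, length=2 (matching 'ab' starting at position 2)
LZ77 triple: (3, 2, 'b')


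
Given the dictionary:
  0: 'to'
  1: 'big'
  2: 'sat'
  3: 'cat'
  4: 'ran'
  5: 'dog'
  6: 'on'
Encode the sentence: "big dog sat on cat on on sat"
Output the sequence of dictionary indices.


Look up each word in the dictionary:
  'big' -> 1
  'dog' -> 5
  'sat' -> 2
  'on' -> 6
  'cat' -> 3
  'on' -> 6
  'on' -> 6
  'sat' -> 2

Encoded: [1, 5, 2, 6, 3, 6, 6, 2]


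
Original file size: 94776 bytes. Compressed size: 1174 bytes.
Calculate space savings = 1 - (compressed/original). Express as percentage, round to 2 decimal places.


ratio = compressed/original = 1174/94776 = 0.012387
savings = 1 - ratio = 1 - 0.012387 = 0.987613
as a percentage: 0.987613 * 100 = 98.76%

Space savings = 1 - 1174/94776 = 98.76%


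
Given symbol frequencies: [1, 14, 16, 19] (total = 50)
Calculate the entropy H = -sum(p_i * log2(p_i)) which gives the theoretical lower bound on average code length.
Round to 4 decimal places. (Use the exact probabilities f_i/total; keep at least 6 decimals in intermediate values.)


Per-symbol terms -p_i * log2(p_i) with p_i = f_i/50:
  p = 1/50 = 0.020000: log2(p) = -5.643856, -p*log2(p) = 0.112877
  p = 14/50 = 0.280000: log2(p) = -1.836501, -p*log2(p) = 0.514220
  p = 16/50 = 0.320000: log2(p) = -1.643856, -p*log2(p) = 0.526034
  p = 19/50 = 0.380000: log2(p) = -1.395929, -p*log2(p) = 0.530453
H = 0.112877 + 0.514220 + 0.526034 + 0.530453 = 1.683584

H = 1.6836 bits/symbol


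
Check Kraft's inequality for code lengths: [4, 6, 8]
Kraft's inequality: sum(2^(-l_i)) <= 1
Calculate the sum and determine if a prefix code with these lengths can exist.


Sum = 2^(-4) + 2^(-6) + 2^(-8)
    = 0.0625 + 0.015625 + 0.00390625
    = 21/256 = 0.08203125
Since 0.08203125 <= 1, Kraft's inequality IS satisfied.
A prefix code with these lengths CAN exist.

Kraft sum = 0.08203125. Satisfied.


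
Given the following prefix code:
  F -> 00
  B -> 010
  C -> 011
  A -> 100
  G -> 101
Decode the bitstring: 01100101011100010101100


Decoding step by step:
Bits 011 -> C
Bits 00 -> F
Bits 101 -> G
Bits 011 -> C
Bits 100 -> A
Bits 010 -> B
Bits 101 -> G
Bits 100 -> A


Decoded message: CFGCABGA


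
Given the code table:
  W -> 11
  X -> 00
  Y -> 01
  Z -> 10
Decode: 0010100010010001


Decoding:
00 -> X
10 -> Z
10 -> Z
00 -> X
10 -> Z
01 -> Y
00 -> X
01 -> Y


Result: XZZXZYXY


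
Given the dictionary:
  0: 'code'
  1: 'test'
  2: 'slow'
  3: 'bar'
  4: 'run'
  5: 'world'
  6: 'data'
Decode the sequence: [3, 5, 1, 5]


Look up each index in the dictionary:
  3 -> 'bar'
  5 -> 'world'
  1 -> 'test'
  5 -> 'world'

Decoded: "bar world test world"


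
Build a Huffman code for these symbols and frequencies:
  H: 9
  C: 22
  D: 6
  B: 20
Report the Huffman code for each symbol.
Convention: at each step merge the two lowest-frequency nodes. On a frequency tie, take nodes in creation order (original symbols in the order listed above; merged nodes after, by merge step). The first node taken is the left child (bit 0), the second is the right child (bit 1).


Huffman tree construction:
Step 1: Merge D(6) + H(9) = 15
Step 2: Merge (D+H)(15) + B(20) = 35
Step 3: Merge C(22) + ((D+H)+B)(35) = 57
Read each symbol's code off the tree from the root (left child = 0, right child = 1).

Codes:
  H: 101 (length 3)
  C: 0 (length 1)
  D: 100 (length 3)
  B: 11 (length 2)
Average code length: 107/57 = 1.8772 bits/symbol


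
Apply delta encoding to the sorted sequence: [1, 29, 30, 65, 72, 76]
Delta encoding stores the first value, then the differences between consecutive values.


First value: 1
Deltas:
  29 - 1 = 28
  30 - 29 = 1
  65 - 30 = 35
  72 - 65 = 7
  76 - 72 = 4


Delta encoded: [1, 28, 1, 35, 7, 4]


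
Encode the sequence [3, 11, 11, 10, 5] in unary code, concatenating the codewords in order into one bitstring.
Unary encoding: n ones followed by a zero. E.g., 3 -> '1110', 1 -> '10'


Encode each number as n ones followed by a terminating 0:
  3 -> 1110 (4 bits)
  11 -> 111111111110 (12 bits)
  11 -> 111111111110 (12 bits)
  10 -> 11111111110 (11 bits)
  5 -> 111110 (6 bits)
Total length = 4 + 12 + 12 + 11 + 6 = 45 bits.

Unary([3, 11, 11, 10, 5]) = 111011111111111011111111111011111111110111110 (45 bits)


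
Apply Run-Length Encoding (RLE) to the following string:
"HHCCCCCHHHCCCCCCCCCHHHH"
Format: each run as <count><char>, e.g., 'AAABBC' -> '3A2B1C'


Scanning runs left to right:
  i=0: run of 'H' x 2 -> '2H'
  i=2: run of 'C' x 5 -> '5C'
  i=7: run of 'H' x 3 -> '3H'
  i=10: run of 'C' x 9 -> '9C'
  i=19: run of 'H' x 4 -> '4H'

RLE = 2H5C3H9C4H


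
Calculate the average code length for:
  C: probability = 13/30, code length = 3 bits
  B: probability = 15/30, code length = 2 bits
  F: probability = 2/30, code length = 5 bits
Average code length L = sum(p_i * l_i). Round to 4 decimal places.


Weighted contributions p_i * l_i:
  C: (13/30) * 3 = 39/30
  B: (15/30) * 2 = 30/30
  F: (2/30) * 5 = 10/30
Sum = (39 + 30 + 10)/30 = 79/30

L = 79/30 = 2.6333 bits/symbol


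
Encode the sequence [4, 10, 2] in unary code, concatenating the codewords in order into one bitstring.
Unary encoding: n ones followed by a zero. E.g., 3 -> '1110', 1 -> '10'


Encode each number as n ones followed by a terminating 0:
  4 -> 11110 (5 bits)
  10 -> 11111111110 (11 bits)
  2 -> 110 (3 bits)
Total length = 5 + 11 + 3 = 19 bits.

Unary([4, 10, 2]) = 1111011111111110110 (19 bits)


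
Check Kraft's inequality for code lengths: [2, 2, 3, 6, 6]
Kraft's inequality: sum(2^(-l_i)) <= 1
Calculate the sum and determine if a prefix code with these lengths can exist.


Sum = 2^(-2) + 2^(-2) + 2^(-3) + 2^(-6) + 2^(-6)
    = 0.25 + 0.25 + 0.125 + 0.015625 + 0.015625
    = 42/64 = 0.65625
Since 0.65625 <= 1, Kraft's inequality IS satisfied.
A prefix code with these lengths CAN exist.

Kraft sum = 0.65625. Satisfied.


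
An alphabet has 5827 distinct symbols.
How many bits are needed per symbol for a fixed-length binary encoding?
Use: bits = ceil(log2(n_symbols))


log2(5827) = 12.5085
Bracket: 2^12 = 4096 < 5827 <= 2^13 = 8192
So ceil(log2(5827)) = 13

bits = ceil(log2(5827)) = ceil(12.5085) = 13 bits


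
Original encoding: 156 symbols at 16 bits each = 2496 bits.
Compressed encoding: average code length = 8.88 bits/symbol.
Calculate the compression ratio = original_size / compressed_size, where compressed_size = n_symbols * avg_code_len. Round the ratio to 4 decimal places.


original_size = n_symbols * orig_bits = 156 * 16 = 2496 bits
compressed_size = n_symbols * avg_code_len = 156 * 8.88 = 1385.28 bits
ratio = original_size / compressed_size = 2496 / 1385.28 = 1.8018

Compression ratio = 1.8018


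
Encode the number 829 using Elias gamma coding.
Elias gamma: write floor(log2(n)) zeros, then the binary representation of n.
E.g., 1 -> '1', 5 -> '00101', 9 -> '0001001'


num_bits = floor(log2(829)) + 1 = 10
leading_zeros = num_bits - 1 = 9
binary(829) = 1100111101

Elias gamma(829) = '000000000' + '1100111101' = 0000000001100111101 (19 bits)


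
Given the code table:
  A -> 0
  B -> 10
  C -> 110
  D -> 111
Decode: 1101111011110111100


Decoding:
110 -> C
111 -> D
10 -> B
111 -> D
10 -> B
111 -> D
10 -> B
0 -> A


Result: CDBDBDBA


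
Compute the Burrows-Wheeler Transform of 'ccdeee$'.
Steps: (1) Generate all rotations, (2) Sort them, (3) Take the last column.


Rotations (sorted):
  0: $ccdeee -> last char: e
  1: ccdeee$ -> last char: $
  2: cdeee$c -> last char: c
  3: deee$cc -> last char: c
  4: e$ccdee -> last char: e
  5: ee$ccde -> last char: e
  6: eee$ccd -> last char: d


BWT = e$cceed


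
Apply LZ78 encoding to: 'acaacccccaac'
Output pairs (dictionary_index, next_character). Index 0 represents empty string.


LZ78 encoding steps:
Dictionary: {0: ''}
Step 1: w='' (idx 0), next='a' -> output (0, 'a'), add 'a' as idx 1
Step 2: w='' (idx 0), next='c' -> output (0, 'c'), add 'c' as idx 2
Step 3: w='a' (idx 1), next='a' -> output (1, 'a'), add 'aa' as idx 3
Step 4: w='c' (idx 2), next='c' -> output (2, 'c'), add 'cc' as idx 4
Step 5: w='cc' (idx 4), next='c' -> output (4, 'c'), add 'ccc' as idx 5
Step 6: w='aa' (idx 3), next='c' -> output (3, 'c'), add 'aac' as idx 6


Encoded: [(0, 'a'), (0, 'c'), (1, 'a'), (2, 'c'), (4, 'c'), (3, 'c')]


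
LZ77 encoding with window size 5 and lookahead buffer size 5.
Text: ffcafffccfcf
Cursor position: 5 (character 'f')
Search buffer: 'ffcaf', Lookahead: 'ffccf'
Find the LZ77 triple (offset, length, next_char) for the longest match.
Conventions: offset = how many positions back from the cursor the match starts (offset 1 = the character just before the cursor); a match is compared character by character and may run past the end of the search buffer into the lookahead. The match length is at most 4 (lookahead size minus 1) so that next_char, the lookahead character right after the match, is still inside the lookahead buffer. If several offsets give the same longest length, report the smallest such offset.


Try each offset into the search buffer:
  offset=1 (pos 4, char 'f'): match length 2
  offset=2 (pos 3, char 'a'): match length 0
  offset=3 (pos 2, char 'c'): match length 0
  offset=4 (pos 1, char 'f'): match length 1
  offset=5 (pos 0, char 'f'): match length 3
Longest match has length 3 at offset 5.
next_char = character at position 5 + 3 = 8 -> 'c'

Best match: offset=5, length=3 (matching 'ffc' starting at position 0)
LZ77 triple: (5, 3, 'c')


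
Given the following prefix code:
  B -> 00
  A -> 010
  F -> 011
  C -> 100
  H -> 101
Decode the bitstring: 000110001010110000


Decoding step by step:
Bits 00 -> B
Bits 011 -> F
Bits 00 -> B
Bits 010 -> A
Bits 101 -> H
Bits 100 -> C
Bits 00 -> B


Decoded message: BFBAHCB


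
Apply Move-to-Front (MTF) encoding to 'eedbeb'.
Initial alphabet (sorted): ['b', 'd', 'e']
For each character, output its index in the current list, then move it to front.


MTF encoding:
'e': index 2 in ['b', 'd', 'e'] -> ['e', 'b', 'd']
'e': index 0 in ['e', 'b', 'd'] -> ['e', 'b', 'd']
'd': index 2 in ['e', 'b', 'd'] -> ['d', 'e', 'b']
'b': index 2 in ['d', 'e', 'b'] -> ['b', 'd', 'e']
'e': index 2 in ['b', 'd', 'e'] -> ['e', 'b', 'd']
'b': index 1 in ['e', 'b', 'd'] -> ['b', 'e', 'd']


Output: [2, 0, 2, 2, 2, 1]


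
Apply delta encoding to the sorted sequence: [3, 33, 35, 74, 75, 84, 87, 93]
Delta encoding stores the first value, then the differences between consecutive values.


First value: 3
Deltas:
  33 - 3 = 30
  35 - 33 = 2
  74 - 35 = 39
  75 - 74 = 1
  84 - 75 = 9
  87 - 84 = 3
  93 - 87 = 6


Delta encoded: [3, 30, 2, 39, 1, 9, 3, 6]


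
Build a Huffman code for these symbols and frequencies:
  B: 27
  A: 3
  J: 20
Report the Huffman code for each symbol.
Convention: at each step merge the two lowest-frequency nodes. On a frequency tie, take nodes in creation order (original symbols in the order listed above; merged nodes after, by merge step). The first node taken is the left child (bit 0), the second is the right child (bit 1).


Huffman tree construction:
Step 1: Merge A(3) + J(20) = 23
Step 2: Merge (A+J)(23) + B(27) = 50
Read each symbol's code off the tree from the root (left child = 0, right child = 1).

Codes:
  B: 1 (length 1)
  A: 00 (length 2)
  J: 01 (length 2)
Average code length: 73/50 = 1.4600 bits/symbol


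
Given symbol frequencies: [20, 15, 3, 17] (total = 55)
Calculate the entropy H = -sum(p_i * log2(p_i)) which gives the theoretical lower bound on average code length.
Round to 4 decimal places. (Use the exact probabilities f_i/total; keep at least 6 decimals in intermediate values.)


Per-symbol terms -p_i * log2(p_i) with p_i = f_i/55:
  p = 20/55 = 0.363636: log2(p) = -1.459432, -p*log2(p) = 0.530702
  p = 15/55 = 0.272727: log2(p) = -1.874469, -p*log2(p) = 0.511219
  p = 3/55 = 0.054545: log2(p) = -4.196397, -p*log2(p) = 0.228894
  p = 17/55 = 0.309091: log2(p) = -1.693897, -p*log2(p) = 0.523568
H = 0.530702 + 0.511219 + 0.228894 + 0.523568 = 1.794383

H = 1.7944 bits/symbol


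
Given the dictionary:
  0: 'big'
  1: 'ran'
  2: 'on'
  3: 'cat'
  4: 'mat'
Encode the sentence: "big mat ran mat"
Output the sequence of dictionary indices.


Look up each word in the dictionary:
  'big' -> 0
  'mat' -> 4
  'ran' -> 1
  'mat' -> 4

Encoded: [0, 4, 1, 4]


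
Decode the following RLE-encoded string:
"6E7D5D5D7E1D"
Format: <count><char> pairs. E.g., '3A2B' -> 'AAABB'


Expanding each <count><char> pair:
  6E -> 'EEEEEE'
  7D -> 'DDDDDDD'
  5D -> 'DDDDD'
  5D -> 'DDDDD'
  7E -> 'EEEEEEE'
  1D -> 'D'

Decoded = EEEEEEDDDDDDDDDDDDDDDDDEEEEEEED


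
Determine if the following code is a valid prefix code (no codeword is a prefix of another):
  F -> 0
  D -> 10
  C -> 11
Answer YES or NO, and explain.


Checking each pair (does one codeword prefix another?):
  F='0' vs D='10': no prefix
  F='0' vs C='11': no prefix
  D='10' vs F='0': no prefix
  D='10' vs C='11': no prefix
  C='11' vs F='0': no prefix
  C='11' vs D='10': no prefix
No violation found over all pairs.

YES -- this is a valid prefix code. No codeword is a prefix of any other codeword.


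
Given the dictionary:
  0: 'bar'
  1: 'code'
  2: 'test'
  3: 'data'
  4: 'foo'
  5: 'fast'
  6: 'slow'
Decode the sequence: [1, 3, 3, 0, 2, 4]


Look up each index in the dictionary:
  1 -> 'code'
  3 -> 'data'
  3 -> 'data'
  0 -> 'bar'
  2 -> 'test'
  4 -> 'foo'

Decoded: "code data data bar test foo"


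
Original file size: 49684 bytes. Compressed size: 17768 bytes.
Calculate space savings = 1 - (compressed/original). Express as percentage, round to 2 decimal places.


ratio = compressed/original = 17768/49684 = 0.35762
savings = 1 - ratio = 1 - 0.35762 = 0.64238
as a percentage: 0.64238 * 100 = 64.24%

Space savings = 1 - 17768/49684 = 64.24%


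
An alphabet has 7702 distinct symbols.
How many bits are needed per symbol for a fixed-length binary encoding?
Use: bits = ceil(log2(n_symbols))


log2(7702) = 12.911
Bracket: 2^12 = 4096 < 7702 <= 2^13 = 8192
So ceil(log2(7702)) = 13

bits = ceil(log2(7702)) = ceil(12.911) = 13 bits


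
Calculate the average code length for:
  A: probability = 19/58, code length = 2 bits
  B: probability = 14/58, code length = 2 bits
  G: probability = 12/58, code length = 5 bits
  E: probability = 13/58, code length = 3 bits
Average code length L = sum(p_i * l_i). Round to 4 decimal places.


Weighted contributions p_i * l_i:
  A: (19/58) * 2 = 38/58
  B: (14/58) * 2 = 28/58
  G: (12/58) * 5 = 60/58
  E: (13/58) * 3 = 39/58
Sum = (38 + 28 + 60 + 39)/58 = 165/58

L = 165/58 = 2.8448 bits/symbol


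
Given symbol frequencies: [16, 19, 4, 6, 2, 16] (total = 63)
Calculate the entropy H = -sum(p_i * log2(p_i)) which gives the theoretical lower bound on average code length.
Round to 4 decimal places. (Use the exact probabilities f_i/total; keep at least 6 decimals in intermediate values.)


Per-symbol terms -p_i * log2(p_i) with p_i = f_i/63:
  p = 16/63 = 0.253968: log2(p) = -1.977280, -p*log2(p) = 0.502166
  p = 19/63 = 0.301587: log2(p) = -1.729352, -p*log2(p) = 0.521551
  p = 4/63 = 0.063492: log2(p) = -3.977280, -p*log2(p) = 0.252526
  p = 6/63 = 0.095238: log2(p) = -3.392317, -p*log2(p) = 0.323078
  p = 2/63 = 0.031746: log2(p) = -4.977280, -p*log2(p) = 0.158009
  p = 16/63 = 0.253968: log2(p) = -1.977280, -p*log2(p) = 0.502166
H = 0.502166 + 0.521551 + 0.252526 + 0.323078 + 0.158009 + 0.502166 = 2.259496

H = 2.2595 bits/symbol


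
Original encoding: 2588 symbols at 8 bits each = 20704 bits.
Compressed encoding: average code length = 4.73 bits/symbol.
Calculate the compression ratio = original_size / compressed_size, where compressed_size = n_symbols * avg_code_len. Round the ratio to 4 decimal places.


original_size = n_symbols * orig_bits = 2588 * 8 = 20704 bits
compressed_size = n_symbols * avg_code_len = 2588 * 4.73 = 12241.24 bits
ratio = original_size / compressed_size = 20704 / 12241.24 = 1.6913

Compression ratio = 1.6913


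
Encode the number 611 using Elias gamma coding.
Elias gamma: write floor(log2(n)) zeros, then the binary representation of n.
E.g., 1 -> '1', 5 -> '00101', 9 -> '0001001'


num_bits = floor(log2(611)) + 1 = 10
leading_zeros = num_bits - 1 = 9
binary(611) = 1001100011

Elias gamma(611) = '000000000' + '1001100011' = 0000000001001100011 (19 bits)


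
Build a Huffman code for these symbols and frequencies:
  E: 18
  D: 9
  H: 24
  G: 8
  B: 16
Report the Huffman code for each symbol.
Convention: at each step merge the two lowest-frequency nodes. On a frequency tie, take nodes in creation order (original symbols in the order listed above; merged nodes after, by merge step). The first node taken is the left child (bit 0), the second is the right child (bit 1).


Huffman tree construction:
Step 1: Merge G(8) + D(9) = 17
Step 2: Merge B(16) + (G+D)(17) = 33
Step 3: Merge E(18) + H(24) = 42
Step 4: Merge (B+(G+D))(33) + (E+H)(42) = 75
Read each symbol's code off the tree from the root (left child = 0, right child = 1).

Codes:
  E: 10 (length 2)
  D: 011 (length 3)
  H: 11 (length 2)
  G: 010 (length 3)
  B: 00 (length 2)
Average code length: 167/75 = 2.2267 bits/symbol


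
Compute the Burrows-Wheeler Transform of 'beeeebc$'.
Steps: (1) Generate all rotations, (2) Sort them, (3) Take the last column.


Rotations (sorted):
  0: $beeeebc -> last char: c
  1: bc$beeee -> last char: e
  2: beeeebc$ -> last char: $
  3: c$beeeeb -> last char: b
  4: ebc$beee -> last char: e
  5: eebc$bee -> last char: e
  6: eeebc$be -> last char: e
  7: eeeebc$b -> last char: b


BWT = ce$beeeb


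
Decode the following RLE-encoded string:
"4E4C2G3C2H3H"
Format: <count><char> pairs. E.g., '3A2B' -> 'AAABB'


Expanding each <count><char> pair:
  4E -> 'EEEE'
  4C -> 'CCCC'
  2G -> 'GG'
  3C -> 'CCC'
  2H -> 'HH'
  3H -> 'HHH'

Decoded = EEEECCCCGGCCCHHHHH


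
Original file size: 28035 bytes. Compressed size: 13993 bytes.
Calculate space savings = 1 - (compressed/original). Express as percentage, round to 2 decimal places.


ratio = compressed/original = 13993/28035 = 0.499126
savings = 1 - ratio = 1 - 0.499126 = 0.500874
as a percentage: 0.500874 * 100 = 50.09%

Space savings = 1 - 13993/28035 = 50.09%


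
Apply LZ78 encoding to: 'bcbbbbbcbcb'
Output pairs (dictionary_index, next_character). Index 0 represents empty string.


LZ78 encoding steps:
Dictionary: {0: ''}
Step 1: w='' (idx 0), next='b' -> output (0, 'b'), add 'b' as idx 1
Step 2: w='' (idx 0), next='c' -> output (0, 'c'), add 'c' as idx 2
Step 3: w='b' (idx 1), next='b' -> output (1, 'b'), add 'bb' as idx 3
Step 4: w='bb' (idx 3), next='b' -> output (3, 'b'), add 'bbb' as idx 4
Step 5: w='c' (idx 2), next='b' -> output (2, 'b'), add 'cb' as idx 5
Step 6: w='cb' (idx 5), end of input -> output (5, '')


Encoded: [(0, 'b'), (0, 'c'), (1, 'b'), (3, 'b'), (2, 'b'), (5, '')]


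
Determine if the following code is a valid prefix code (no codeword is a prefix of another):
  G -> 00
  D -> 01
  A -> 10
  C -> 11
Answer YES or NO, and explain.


Checking each pair (does one codeword prefix another?):
  G='00' vs D='01': no prefix
  G='00' vs A='10': no prefix
  G='00' vs C='11': no prefix
  D='01' vs G='00': no prefix
  D='01' vs A='10': no prefix
  D='01' vs C='11': no prefix
  A='10' vs G='00': no prefix
  A='10' vs D='01': no prefix
  A='10' vs C='11': no prefix
  C='11' vs G='00': no prefix
  C='11' vs D='01': no prefix
  C='11' vs A='10': no prefix
No violation found over all pairs.

YES -- this is a valid prefix code. No codeword is a prefix of any other codeword.


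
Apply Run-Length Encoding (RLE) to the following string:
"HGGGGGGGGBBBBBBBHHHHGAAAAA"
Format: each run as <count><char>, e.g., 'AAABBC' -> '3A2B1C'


Scanning runs left to right:
  i=0: run of 'H' x 1 -> '1H'
  i=1: run of 'G' x 8 -> '8G'
  i=9: run of 'B' x 7 -> '7B'
  i=16: run of 'H' x 4 -> '4H'
  i=20: run of 'G' x 1 -> '1G'
  i=21: run of 'A' x 5 -> '5A'

RLE = 1H8G7B4H1G5A


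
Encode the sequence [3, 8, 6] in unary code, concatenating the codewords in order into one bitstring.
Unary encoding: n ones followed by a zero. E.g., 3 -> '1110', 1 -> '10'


Encode each number as n ones followed by a terminating 0:
  3 -> 1110 (4 bits)
  8 -> 111111110 (9 bits)
  6 -> 1111110 (7 bits)
Total length = 4 + 9 + 7 = 20 bits.

Unary([3, 8, 6]) = 11101111111101111110 (20 bits)


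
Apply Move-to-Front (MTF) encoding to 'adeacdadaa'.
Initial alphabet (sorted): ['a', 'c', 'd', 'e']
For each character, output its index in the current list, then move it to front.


MTF encoding:
'a': index 0 in ['a', 'c', 'd', 'e'] -> ['a', 'c', 'd', 'e']
'd': index 2 in ['a', 'c', 'd', 'e'] -> ['d', 'a', 'c', 'e']
'e': index 3 in ['d', 'a', 'c', 'e'] -> ['e', 'd', 'a', 'c']
'a': index 2 in ['e', 'd', 'a', 'c'] -> ['a', 'e', 'd', 'c']
'c': index 3 in ['a', 'e', 'd', 'c'] -> ['c', 'a', 'e', 'd']
'd': index 3 in ['c', 'a', 'e', 'd'] -> ['d', 'c', 'a', 'e']
'a': index 2 in ['d', 'c', 'a', 'e'] -> ['a', 'd', 'c', 'e']
'd': index 1 in ['a', 'd', 'c', 'e'] -> ['d', 'a', 'c', 'e']
'a': index 1 in ['d', 'a', 'c', 'e'] -> ['a', 'd', 'c', 'e']
'a': index 0 in ['a', 'd', 'c', 'e'] -> ['a', 'd', 'c', 'e']


Output: [0, 2, 3, 2, 3, 3, 2, 1, 1, 0]


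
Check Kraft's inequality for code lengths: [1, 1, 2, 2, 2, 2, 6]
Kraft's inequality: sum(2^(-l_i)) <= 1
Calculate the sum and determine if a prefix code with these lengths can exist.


Sum = 2^(-1) + 2^(-1) + 2^(-2) + 2^(-2) + 2^(-2) + 2^(-2) + 2^(-6)
    = 0.5 + 0.5 + 0.25 + 0.25 + 0.25 + 0.25 + 0.015625
    = 129/64 = 2.015625
Since 2.015625 > 1, Kraft's inequality is NOT satisfied.
A prefix code with these lengths CANNOT exist.

Kraft sum = 2.015625. Not satisfied.


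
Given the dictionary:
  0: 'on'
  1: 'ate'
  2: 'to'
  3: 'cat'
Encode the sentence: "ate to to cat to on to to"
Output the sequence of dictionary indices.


Look up each word in the dictionary:
  'ate' -> 1
  'to' -> 2
  'to' -> 2
  'cat' -> 3
  'to' -> 2
  'on' -> 0
  'to' -> 2
  'to' -> 2

Encoded: [1, 2, 2, 3, 2, 0, 2, 2]


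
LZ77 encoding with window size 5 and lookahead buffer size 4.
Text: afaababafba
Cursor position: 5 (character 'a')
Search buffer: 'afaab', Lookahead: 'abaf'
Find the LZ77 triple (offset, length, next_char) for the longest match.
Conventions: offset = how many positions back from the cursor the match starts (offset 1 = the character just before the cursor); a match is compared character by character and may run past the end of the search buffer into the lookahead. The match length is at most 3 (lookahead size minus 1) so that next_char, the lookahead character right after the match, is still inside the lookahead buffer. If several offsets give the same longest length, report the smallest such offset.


Try each offset into the search buffer:
  offset=1 (pos 4, char 'b'): match length 0
  offset=2 (pos 3, char 'a'): match length 3
  offset=3 (pos 2, char 'a'): match length 1
  offset=4 (pos 1, char 'f'): match length 0
  offset=5 (pos 0, char 'a'): match length 1
Longest match has length 3 at offset 2.
next_char = character at position 5 + 3 = 8 -> 'f'

Best match: offset=2, length=3 (matching 'aba' starting at position 3)
LZ77 triple: (2, 3, 'f')


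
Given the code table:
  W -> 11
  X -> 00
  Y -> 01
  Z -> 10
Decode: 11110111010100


Decoding:
11 -> W
11 -> W
01 -> Y
11 -> W
01 -> Y
01 -> Y
00 -> X


Result: WWYWYYX


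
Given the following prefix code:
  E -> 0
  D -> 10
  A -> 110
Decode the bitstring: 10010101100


Decoding step by step:
Bits 10 -> D
Bits 0 -> E
Bits 10 -> D
Bits 10 -> D
Bits 110 -> A
Bits 0 -> E


Decoded message: DEDDAE


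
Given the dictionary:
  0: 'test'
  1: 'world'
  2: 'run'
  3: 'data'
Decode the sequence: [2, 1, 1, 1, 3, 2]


Look up each index in the dictionary:
  2 -> 'run'
  1 -> 'world'
  1 -> 'world'
  1 -> 'world'
  3 -> 'data'
  2 -> 'run'

Decoded: "run world world world data run"


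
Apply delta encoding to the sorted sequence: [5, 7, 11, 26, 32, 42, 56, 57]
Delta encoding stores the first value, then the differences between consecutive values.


First value: 5
Deltas:
  7 - 5 = 2
  11 - 7 = 4
  26 - 11 = 15
  32 - 26 = 6
  42 - 32 = 10
  56 - 42 = 14
  57 - 56 = 1


Delta encoded: [5, 2, 4, 15, 6, 10, 14, 1]


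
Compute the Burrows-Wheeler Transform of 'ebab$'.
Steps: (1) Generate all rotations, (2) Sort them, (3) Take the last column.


Rotations (sorted):
  0: $ebab -> last char: b
  1: ab$eb -> last char: b
  2: b$eba -> last char: a
  3: bab$e -> last char: e
  4: ebab$ -> last char: $


BWT = bbae$


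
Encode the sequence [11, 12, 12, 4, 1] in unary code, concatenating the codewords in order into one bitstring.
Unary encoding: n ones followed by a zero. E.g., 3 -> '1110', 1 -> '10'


Encode each number as n ones followed by a terminating 0:
  11 -> 111111111110 (12 bits)
  12 -> 1111111111110 (13 bits)
  12 -> 1111111111110 (13 bits)
  4 -> 11110 (5 bits)
  1 -> 10 (2 bits)
Total length = 12 + 13 + 13 + 5 + 2 = 45 bits.

Unary([11, 12, 12, 4, 1]) = 111111111110111111111111011111111111101111010 (45 bits)


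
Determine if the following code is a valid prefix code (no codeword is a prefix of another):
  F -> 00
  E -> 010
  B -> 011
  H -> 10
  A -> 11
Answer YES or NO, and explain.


Checking each pair (does one codeword prefix another?):
  F='00' vs E='010': no prefix
  F='00' vs B='011': no prefix
  F='00' vs H='10': no prefix
  F='00' vs A='11': no prefix
  E='010' vs F='00': no prefix
  E='010' vs B='011': no prefix
  E='010' vs H='10': no prefix
  E='010' vs A='11': no prefix
  B='011' vs F='00': no prefix
  B='011' vs E='010': no prefix
  B='011' vs H='10': no prefix
  B='011' vs A='11': no prefix
  H='10' vs F='00': no prefix
  H='10' vs E='010': no prefix
  H='10' vs B='011': no prefix
  H='10' vs A='11': no prefix
  A='11' vs F='00': no prefix
  A='11' vs E='010': no prefix
  A='11' vs B='011': no prefix
  A='11' vs H='10': no prefix
No violation found over all pairs.

YES -- this is a valid prefix code. No codeword is a prefix of any other codeword.


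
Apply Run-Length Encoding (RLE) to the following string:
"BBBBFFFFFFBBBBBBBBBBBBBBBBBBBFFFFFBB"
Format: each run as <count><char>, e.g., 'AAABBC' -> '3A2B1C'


Scanning runs left to right:
  i=0: run of 'B' x 4 -> '4B'
  i=4: run of 'F' x 6 -> '6F'
  i=10: run of 'B' x 19 -> '19B'
  i=29: run of 'F' x 5 -> '5F'
  i=34: run of 'B' x 2 -> '2B'

RLE = 4B6F19B5F2B


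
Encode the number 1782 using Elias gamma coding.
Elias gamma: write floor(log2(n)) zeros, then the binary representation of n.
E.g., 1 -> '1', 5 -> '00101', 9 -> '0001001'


num_bits = floor(log2(1782)) + 1 = 11
leading_zeros = num_bits - 1 = 10
binary(1782) = 11011110110

Elias gamma(1782) = '0000000000' + '11011110110' = 000000000011011110110 (21 bits)


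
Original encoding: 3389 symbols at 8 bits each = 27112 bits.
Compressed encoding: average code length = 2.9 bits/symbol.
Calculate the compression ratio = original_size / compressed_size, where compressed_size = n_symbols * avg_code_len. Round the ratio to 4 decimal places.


original_size = n_symbols * orig_bits = 3389 * 8 = 27112 bits
compressed_size = n_symbols * avg_code_len = 3389 * 2.9 = 9828.1 bits
ratio = original_size / compressed_size = 27112 / 9828.1 = 2.7586

Compression ratio = 2.7586


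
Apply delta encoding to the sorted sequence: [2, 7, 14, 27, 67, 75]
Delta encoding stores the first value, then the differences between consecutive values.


First value: 2
Deltas:
  7 - 2 = 5
  14 - 7 = 7
  27 - 14 = 13
  67 - 27 = 40
  75 - 67 = 8


Delta encoded: [2, 5, 7, 13, 40, 8]


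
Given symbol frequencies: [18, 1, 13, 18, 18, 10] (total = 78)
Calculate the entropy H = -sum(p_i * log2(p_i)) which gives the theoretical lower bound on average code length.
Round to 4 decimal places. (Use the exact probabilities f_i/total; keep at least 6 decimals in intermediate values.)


Per-symbol terms -p_i * log2(p_i) with p_i = f_i/78:
  p = 18/78 = 0.230769: log2(p) = -2.115477, -p*log2(p) = 0.488187
  p = 1/78 = 0.012821: log2(p) = -6.285402, -p*log2(p) = 0.080582
  p = 13/78 = 0.166667: log2(p) = -2.584963, -p*log2(p) = 0.430827
  p = 18/78 = 0.230769: log2(p) = -2.115477, -p*log2(p) = 0.488187
  p = 18/78 = 0.230769: log2(p) = -2.115477, -p*log2(p) = 0.488187
  p = 10/78 = 0.128205: log2(p) = -2.963474, -p*log2(p) = 0.379933
H = 0.488187 + 0.080582 + 0.430827 + 0.488187 + 0.488187 + 0.379933 = 2.355903

H = 2.3559 bits/symbol


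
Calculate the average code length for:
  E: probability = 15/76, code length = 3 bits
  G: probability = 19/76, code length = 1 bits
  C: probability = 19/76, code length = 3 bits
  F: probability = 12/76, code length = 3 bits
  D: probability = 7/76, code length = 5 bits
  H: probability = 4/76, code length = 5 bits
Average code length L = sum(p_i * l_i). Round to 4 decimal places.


Weighted contributions p_i * l_i:
  E: (15/76) * 3 = 45/76
  G: (19/76) * 1 = 19/76
  C: (19/76) * 3 = 57/76
  F: (12/76) * 3 = 36/76
  D: (7/76) * 5 = 35/76
  H: (4/76) * 5 = 20/76
Sum = (45 + 19 + 57 + 36 + 35 + 20)/76 = 212/76

L = 212/76 = 2.7895 bits/symbol


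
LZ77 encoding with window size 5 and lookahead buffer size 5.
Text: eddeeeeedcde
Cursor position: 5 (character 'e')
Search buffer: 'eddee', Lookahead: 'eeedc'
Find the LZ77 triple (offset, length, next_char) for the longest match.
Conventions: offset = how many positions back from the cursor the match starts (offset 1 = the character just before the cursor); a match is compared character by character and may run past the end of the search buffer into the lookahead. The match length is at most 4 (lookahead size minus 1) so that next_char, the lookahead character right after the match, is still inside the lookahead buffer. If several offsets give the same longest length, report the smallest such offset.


Try each offset into the search buffer:
  offset=1 (pos 4, char 'e'): match length 3
  offset=2 (pos 3, char 'e'): match length 3
  offset=3 (pos 2, char 'd'): match length 0
  offset=4 (pos 1, char 'd'): match length 0
  offset=5 (pos 0, char 'e'): match length 1
Longest match has length 3, found at offsets 1, 2; take the smallest, offset 1.
next_char = character at position 5 + 3 = 8 -> 'd'

Best match: offset=1, length=3 (matching 'eee' starting at position 4)
LZ77 triple: (1, 3, 'd')


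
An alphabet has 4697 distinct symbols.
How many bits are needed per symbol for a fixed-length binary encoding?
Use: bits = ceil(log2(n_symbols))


log2(4697) = 12.1975
Bracket: 2^12 = 4096 < 4697 <= 2^13 = 8192
So ceil(log2(4697)) = 13

bits = ceil(log2(4697)) = ceil(12.1975) = 13 bits


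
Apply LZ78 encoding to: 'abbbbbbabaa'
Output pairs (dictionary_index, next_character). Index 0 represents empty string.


LZ78 encoding steps:
Dictionary: {0: ''}
Step 1: w='' (idx 0), next='a' -> output (0, 'a'), add 'a' as idx 1
Step 2: w='' (idx 0), next='b' -> output (0, 'b'), add 'b' as idx 2
Step 3: w='b' (idx 2), next='b' -> output (2, 'b'), add 'bb' as idx 3
Step 4: w='bb' (idx 3), next='b' -> output (3, 'b'), add 'bbb' as idx 4
Step 5: w='a' (idx 1), next='b' -> output (1, 'b'), add 'ab' as idx 5
Step 6: w='a' (idx 1), next='a' -> output (1, 'a'), add 'aa' as idx 6


Encoded: [(0, 'a'), (0, 'b'), (2, 'b'), (3, 'b'), (1, 'b'), (1, 'a')]


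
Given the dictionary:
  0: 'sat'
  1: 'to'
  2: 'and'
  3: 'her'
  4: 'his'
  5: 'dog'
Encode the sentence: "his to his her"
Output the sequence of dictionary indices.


Look up each word in the dictionary:
  'his' -> 4
  'to' -> 1
  'his' -> 4
  'her' -> 3

Encoded: [4, 1, 4, 3]


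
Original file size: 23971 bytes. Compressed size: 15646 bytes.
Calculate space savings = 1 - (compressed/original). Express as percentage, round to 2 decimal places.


ratio = compressed/original = 15646/23971 = 0.652705
savings = 1 - ratio = 1 - 0.652705 = 0.347295
as a percentage: 0.347295 * 100 = 34.73%

Space savings = 1 - 15646/23971 = 34.73%


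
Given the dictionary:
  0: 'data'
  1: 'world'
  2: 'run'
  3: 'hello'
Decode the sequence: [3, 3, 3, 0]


Look up each index in the dictionary:
  3 -> 'hello'
  3 -> 'hello'
  3 -> 'hello'
  0 -> 'data'

Decoded: "hello hello hello data"


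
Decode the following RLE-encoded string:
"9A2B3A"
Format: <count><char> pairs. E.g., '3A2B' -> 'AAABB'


Expanding each <count><char> pair:
  9A -> 'AAAAAAAAA'
  2B -> 'BB'
  3A -> 'AAA'

Decoded = AAAAAAAAABBAAA


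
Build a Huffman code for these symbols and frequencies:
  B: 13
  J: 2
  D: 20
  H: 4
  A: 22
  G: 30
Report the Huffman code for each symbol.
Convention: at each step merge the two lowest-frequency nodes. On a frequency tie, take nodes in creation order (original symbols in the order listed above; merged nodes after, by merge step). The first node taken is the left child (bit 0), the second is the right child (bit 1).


Huffman tree construction:
Step 1: Merge J(2) + H(4) = 6
Step 2: Merge (J+H)(6) + B(13) = 19
Step 3: Merge ((J+H)+B)(19) + D(20) = 39
Step 4: Merge A(22) + G(30) = 52
Step 5: Merge (((J+H)+B)+D)(39) + (A+G)(52) = 91
Read each symbol's code off the tree from the root (left child = 0, right child = 1).

Codes:
  B: 001 (length 3)
  J: 0000 (length 4)
  D: 01 (length 2)
  H: 0001 (length 4)
  A: 10 (length 2)
  G: 11 (length 2)
Average code length: 207/91 = 2.2747 bits/symbol


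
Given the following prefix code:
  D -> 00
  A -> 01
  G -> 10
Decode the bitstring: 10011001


Decoding step by step:
Bits 10 -> G
Bits 01 -> A
Bits 10 -> G
Bits 01 -> A


Decoded message: GAGA


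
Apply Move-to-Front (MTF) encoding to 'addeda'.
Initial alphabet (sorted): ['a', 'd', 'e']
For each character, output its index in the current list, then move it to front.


MTF encoding:
'a': index 0 in ['a', 'd', 'e'] -> ['a', 'd', 'e']
'd': index 1 in ['a', 'd', 'e'] -> ['d', 'a', 'e']
'd': index 0 in ['d', 'a', 'e'] -> ['d', 'a', 'e']
'e': index 2 in ['d', 'a', 'e'] -> ['e', 'd', 'a']
'd': index 1 in ['e', 'd', 'a'] -> ['d', 'e', 'a']
'a': index 2 in ['d', 'e', 'a'] -> ['a', 'd', 'e']


Output: [0, 1, 0, 2, 1, 2]


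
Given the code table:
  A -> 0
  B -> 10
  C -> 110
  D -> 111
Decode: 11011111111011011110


Decoding:
110 -> C
111 -> D
111 -> D
110 -> C
110 -> C
111 -> D
10 -> B


Result: CDDCCDB


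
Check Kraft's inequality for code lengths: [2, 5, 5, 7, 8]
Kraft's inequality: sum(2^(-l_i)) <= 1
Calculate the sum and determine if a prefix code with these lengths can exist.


Sum = 2^(-2) + 2^(-5) + 2^(-5) + 2^(-7) + 2^(-8)
    = 0.25 + 0.03125 + 0.03125 + 0.0078125 + 0.00390625
    = 83/256 = 0.32421875
Since 0.32421875 <= 1, Kraft's inequality IS satisfied.
A prefix code with these lengths CAN exist.

Kraft sum = 0.32421875. Satisfied.


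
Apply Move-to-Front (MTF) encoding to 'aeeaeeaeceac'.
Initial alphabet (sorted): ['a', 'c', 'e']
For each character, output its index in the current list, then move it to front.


MTF encoding:
'a': index 0 in ['a', 'c', 'e'] -> ['a', 'c', 'e']
'e': index 2 in ['a', 'c', 'e'] -> ['e', 'a', 'c']
'e': index 0 in ['e', 'a', 'c'] -> ['e', 'a', 'c']
'a': index 1 in ['e', 'a', 'c'] -> ['a', 'e', 'c']
'e': index 1 in ['a', 'e', 'c'] -> ['e', 'a', 'c']
'e': index 0 in ['e', 'a', 'c'] -> ['e', 'a', 'c']
'a': index 1 in ['e', 'a', 'c'] -> ['a', 'e', 'c']
'e': index 1 in ['a', 'e', 'c'] -> ['e', 'a', 'c']
'c': index 2 in ['e', 'a', 'c'] -> ['c', 'e', 'a']
'e': index 1 in ['c', 'e', 'a'] -> ['e', 'c', 'a']
'a': index 2 in ['e', 'c', 'a'] -> ['a', 'e', 'c']
'c': index 2 in ['a', 'e', 'c'] -> ['c', 'a', 'e']


Output: [0, 2, 0, 1, 1, 0, 1, 1, 2, 1, 2, 2]


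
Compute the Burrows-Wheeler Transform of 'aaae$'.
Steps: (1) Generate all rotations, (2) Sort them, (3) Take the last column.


Rotations (sorted):
  0: $aaae -> last char: e
  1: aaae$ -> last char: $
  2: aae$a -> last char: a
  3: ae$aa -> last char: a
  4: e$aaa -> last char: a


BWT = e$aaa


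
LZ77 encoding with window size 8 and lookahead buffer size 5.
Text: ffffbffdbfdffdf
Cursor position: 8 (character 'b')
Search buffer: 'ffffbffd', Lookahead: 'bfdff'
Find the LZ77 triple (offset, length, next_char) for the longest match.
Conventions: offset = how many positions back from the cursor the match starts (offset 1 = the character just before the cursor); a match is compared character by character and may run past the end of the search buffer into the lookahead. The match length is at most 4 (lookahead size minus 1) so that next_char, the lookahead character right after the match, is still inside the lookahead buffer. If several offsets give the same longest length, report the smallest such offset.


Try each offset into the search buffer:
  offset=1 (pos 7, char 'd'): match length 0
  offset=2 (pos 6, char 'f'): match length 0
  offset=3 (pos 5, char 'f'): match length 0
  offset=4 (pos 4, char 'b'): match length 2
  offset=5 (pos 3, char 'f'): match length 0
  offset=6 (pos 2, char 'f'): match length 0
  offset=7 (pos 1, char 'f'): match length 0
  offset=8 (pos 0, char 'f'): match length 0
Longest match has length 2 at offset 4.
next_char = character at position 8 + 2 = 10 -> 'd'

Best match: offset=4, length=2 (matching 'bf' starting at position 4)
LZ77 triple: (4, 2, 'd')
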